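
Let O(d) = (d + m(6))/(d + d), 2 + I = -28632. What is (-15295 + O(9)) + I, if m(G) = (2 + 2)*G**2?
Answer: -87841/2 ≈ -43921.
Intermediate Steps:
I = -28634 (I = -2 - 28632 = -28634)
m(G) = 4*G**2
O(d) = (144 + d)/(2*d) (O(d) = (d + 4*6**2)/(d + d) = (d + 4*36)/((2*d)) = (d + 144)*(1/(2*d)) = (144 + d)*(1/(2*d)) = (144 + d)/(2*d))
(-15295 + O(9)) + I = (-15295 + (1/2)*(144 + 9)/9) - 28634 = (-15295 + (1/2)*(1/9)*153) - 28634 = (-15295 + 17/2) - 28634 = -30573/2 - 28634 = -87841/2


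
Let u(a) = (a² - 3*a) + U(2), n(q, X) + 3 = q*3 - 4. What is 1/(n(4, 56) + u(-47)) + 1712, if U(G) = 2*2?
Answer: 4038609/2359 ≈ 1712.0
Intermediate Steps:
U(G) = 4
n(q, X) = -7 + 3*q (n(q, X) = -3 + (q*3 - 4) = -3 + (3*q - 4) = -3 + (-4 + 3*q) = -7 + 3*q)
u(a) = 4 + a² - 3*a (u(a) = (a² - 3*a) + 4 = 4 + a² - 3*a)
1/(n(4, 56) + u(-47)) + 1712 = 1/((-7 + 3*4) + (4 + (-47)² - 3*(-47))) + 1712 = 1/((-7 + 12) + (4 + 2209 + 141)) + 1712 = 1/(5 + 2354) + 1712 = 1/2359 + 1712 = 4038609/2359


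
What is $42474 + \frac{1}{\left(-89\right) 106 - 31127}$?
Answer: $\frac{1722787913}{40561} \approx 42474.0$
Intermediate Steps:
$42474 + \frac{1}{\left(-89\right) 106 - 31127} = 42474 + \frac{1}{-9434 - 31127} = 42474 + \frac{1}{-40561} = 42474 - \frac{1}{40561} = \frac{1722787913}{40561}$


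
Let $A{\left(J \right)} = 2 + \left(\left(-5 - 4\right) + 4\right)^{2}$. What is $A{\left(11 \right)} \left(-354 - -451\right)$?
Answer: $2619$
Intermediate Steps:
$A{\left(J \right)} = 27$ ($A{\left(J \right)} = 2 + \left(\left(-5 - 4\right) + 4\right)^{2} = 2 + \left(-9 + 4\right)^{2} = 2 + \left(-5\right)^{2} = 2 + 25 = 27$)
$A{\left(11 \right)} \left(-354 - -451\right) = 27 \left(-354 - -451\right) = 27 \left(-354 + 451\right) = 27 \cdot 97 = 2619$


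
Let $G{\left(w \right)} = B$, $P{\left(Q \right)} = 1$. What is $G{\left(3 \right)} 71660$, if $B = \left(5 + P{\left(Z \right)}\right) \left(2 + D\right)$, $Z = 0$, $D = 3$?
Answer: $2149800$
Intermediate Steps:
$B = 30$ ($B = \left(5 + 1\right) \left(2 + 3\right) = 6 \cdot 5 = 30$)
$G{\left(w \right)} = 30$
$G{\left(3 \right)} 71660 = 30 \cdot 71660 = 2149800$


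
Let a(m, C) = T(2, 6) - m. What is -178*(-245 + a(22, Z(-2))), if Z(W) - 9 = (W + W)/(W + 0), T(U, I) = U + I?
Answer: 46102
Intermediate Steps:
T(U, I) = I + U
Z(W) = 11 (Z(W) = 9 + (W + W)/(W + 0) = 9 + (2*W)/W = 9 + 2 = 11)
a(m, C) = 8 - m (a(m, C) = (6 + 2) - m = 8 - m)
-178*(-245 + a(22, Z(-2))) = -178*(-245 + (8 - 1*22)) = -178*(-245 + (8 - 22)) = -178*(-245 - 14) = -178*(-259) = 46102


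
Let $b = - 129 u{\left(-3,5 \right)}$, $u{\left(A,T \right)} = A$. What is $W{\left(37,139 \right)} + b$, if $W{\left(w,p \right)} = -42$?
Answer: $345$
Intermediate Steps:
$b = 387$ ($b = \left(-129\right) \left(-3\right) = 387$)
$W{\left(37,139 \right)} + b = -42 + 387 = 345$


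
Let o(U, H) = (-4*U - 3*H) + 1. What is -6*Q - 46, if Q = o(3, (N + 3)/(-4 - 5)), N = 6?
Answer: 2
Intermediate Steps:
o(U, H) = 1 - 4*U - 3*H
Q = -8 (Q = 1 - 4*3 - 3*(6 + 3)/(-4 - 5) = 1 - 12 - 27/(-9) = 1 - 12 - 27*(-1)/9 = 1 - 12 - 3*(-1) = 1 - 12 + 3 = -8)
-6*Q - 46 = -6*(-8) - 46 = 48 - 46 = 2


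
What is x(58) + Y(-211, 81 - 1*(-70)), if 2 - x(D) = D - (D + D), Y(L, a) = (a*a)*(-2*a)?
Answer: -6885842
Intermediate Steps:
Y(L, a) = -2*a³ (Y(L, a) = a²*(-2*a) = -2*a³)
x(D) = 2 + D (x(D) = 2 - (D - (D + D)) = 2 - (D - 2*D) = 2 - (-1)*D = 2 + D)
x(58) + Y(-211, 81 - 1*(-70)) = (2 + 58) - 2*(81 - 1*(-70))³ = 60 - 2*(81 + 70)³ = 60 - 2*151³ = 60 - 2*3442951 = 60 - 6885902 = -6885842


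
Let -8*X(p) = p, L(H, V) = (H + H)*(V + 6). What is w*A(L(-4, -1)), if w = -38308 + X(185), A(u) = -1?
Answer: 306649/8 ≈ 38331.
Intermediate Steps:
L(H, V) = 2*H*(6 + V) (L(H, V) = (2*H)*(6 + V) = 2*H*(6 + V))
X(p) = -p/8
w = -306649/8 (w = -38308 - ⅛*185 = -38308 - 185/8 = -306649/8 ≈ -38331.)
w*A(L(-4, -1)) = -306649/8*(-1) = 306649/8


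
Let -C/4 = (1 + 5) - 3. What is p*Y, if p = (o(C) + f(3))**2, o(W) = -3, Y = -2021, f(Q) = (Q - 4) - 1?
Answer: -50525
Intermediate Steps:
f(Q) = -5 + Q (f(Q) = (-4 + Q) - 1 = -5 + Q)
C = -12 (C = -4*((1 + 5) - 3) = -4*(6 - 3) = -4*3 = -12)
p = 25 (p = (-3 + (-5 + 3))**2 = (-3 - 2)**2 = (-5)**2 = 25)
p*Y = 25*(-2021) = -50525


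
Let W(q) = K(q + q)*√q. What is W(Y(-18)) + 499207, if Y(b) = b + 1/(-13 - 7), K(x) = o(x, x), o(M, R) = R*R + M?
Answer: 499207 + 2407509*I*√5/1000 ≈ 4.9921e+5 + 5383.4*I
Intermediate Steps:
o(M, R) = M + R² (o(M, R) = R² + M = M + R²)
K(x) = x + x²
Y(b) = -1/20 + b (Y(b) = b + 1/(-20) = b - 1/20 = -1/20 + b)
W(q) = 2*q^(3/2)*(1 + 2*q) (W(q) = ((q + q)*(1 + (q + q)))*√q = ((2*q)*(1 + 2*q))*√q = (2*q*(1 + 2*q))*√q = 2*q^(3/2)*(1 + 2*q))
W(Y(-18)) + 499207 = (-1/20 - 18)^(3/2)*(2 + 4*(-1/20 - 18)) + 499207 = (-361/20)^(3/2)*(2 + 4*(-361/20)) + 499207 = (-6859*I*√5/200)*(2 - 361/5) + 499207 = -6859*I*√5/200*(-351/5) + 499207 = 2407509*I*√5/1000 + 499207 = 499207 + 2407509*I*√5/1000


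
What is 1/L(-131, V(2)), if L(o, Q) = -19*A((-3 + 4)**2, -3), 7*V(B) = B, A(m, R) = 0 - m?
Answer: 1/19 ≈ 0.052632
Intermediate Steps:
A(m, R) = -m
V(B) = B/7
L(o, Q) = 19 (L(o, Q) = -(-19)*(-3 + 4)**2 = -(-19)*1**2 = -(-19) = -19*(-1) = 19)
1/L(-131, V(2)) = 1/19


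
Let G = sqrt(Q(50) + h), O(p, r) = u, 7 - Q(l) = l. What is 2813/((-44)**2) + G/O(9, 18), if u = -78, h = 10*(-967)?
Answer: 2813/1936 - I*sqrt(9713)/78 ≈ 1.453 - 1.2635*I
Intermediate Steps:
Q(l) = 7 - l
h = -9670
O(p, r) = -78
G = I*sqrt(9713) (G = sqrt((7 - 1*50) - 9670) = sqrt((7 - 50) - 9670) = sqrt(-43 - 9670) = sqrt(-9713) = I*sqrt(9713) ≈ 98.555*I)
2813/((-44)**2) + G/O(9, 18) = 2813/((-44)**2) + (I*sqrt(9713))/(-78) = 2813/1936 + (I*sqrt(9713))*(-1/78) = 2813*(1/1936) - I*sqrt(9713)/78 = 2813/1936 - I*sqrt(9713)/78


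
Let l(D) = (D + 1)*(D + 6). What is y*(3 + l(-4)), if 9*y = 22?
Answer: -22/3 ≈ -7.3333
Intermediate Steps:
l(D) = (1 + D)*(6 + D)
y = 22/9 (y = (⅑)*22 = 22/9 ≈ 2.4444)
y*(3 + l(-4)) = 22*(3 + (6 + (-4)² + 7*(-4)))/9 = 22*(3 + (6 + 16 - 28))/9 = 22*(3 - 6)/9 = (22/9)*(-3) = -22/3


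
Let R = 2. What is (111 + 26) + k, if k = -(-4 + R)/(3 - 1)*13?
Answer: 150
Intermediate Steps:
k = 13 (k = -(-4 + 2)/(3 - 1)*13 = -(-2/2)*13 = -(-2*½)*13 = -(-1)*13 = -1*(-13) = 13)
(111 + 26) + k = (111 + 26) + 13 = 137 + 13 = 150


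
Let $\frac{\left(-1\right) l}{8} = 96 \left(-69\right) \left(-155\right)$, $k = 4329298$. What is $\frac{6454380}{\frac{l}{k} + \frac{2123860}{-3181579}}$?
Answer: $- \frac{2222566334143016349}{883188729433} \approx -2.5165 \cdot 10^{6}$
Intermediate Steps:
$l = -8213760$ ($l = - 8 \cdot 96 \left(-69\right) \left(-155\right) = - 8 \left(\left(-6624\right) \left(-155\right)\right) = \left(-8\right) 1026720 = -8213760$)
$\frac{6454380}{\frac{l}{k} + \frac{2123860}{-3181579}} = \frac{6454380}{- \frac{8213760}{4329298} + \frac{2123860}{-3181579}} = \frac{6454380}{\left(-8213760\right) \frac{1}{4329298} + 2123860 \left(- \frac{1}{3181579}\right)} = \frac{6454380}{- \frac{4106880}{2164649} - \frac{2123860}{3181579}} = \frac{6454380}{- \frac{17663774588660}{6887001800771}} = 6454380 \left(- \frac{6887001800771}{17663774588660}\right) = - \frac{2222566334143016349}{883188729433}$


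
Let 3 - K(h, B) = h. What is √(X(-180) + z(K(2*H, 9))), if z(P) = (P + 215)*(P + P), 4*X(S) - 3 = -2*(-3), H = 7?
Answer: I*√17943/2 ≈ 66.976*I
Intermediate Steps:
K(h, B) = 3 - h
X(S) = 9/4 (X(S) = ¾ + (-2*(-3))/4 = ¾ + (¼)*6 = ¾ + 3/2 = 9/4)
z(P) = 2*P*(215 + P) (z(P) = (215 + P)*(2*P) = 2*P*(215 + P))
√(X(-180) + z(K(2*H, 9))) = √(9/4 + 2*(3 - 2*7)*(215 + (3 - 2*7))) = √(9/4 + 2*(3 - 1*14)*(215 + (3 - 1*14))) = √(9/4 + 2*(3 - 14)*(215 + (3 - 14))) = √(9/4 + 2*(-11)*(215 - 11)) = √(9/4 + 2*(-11)*204) = √(9/4 - 4488) = √(-17943/4) = I*√17943/2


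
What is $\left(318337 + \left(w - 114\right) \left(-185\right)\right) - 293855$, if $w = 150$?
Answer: $17822$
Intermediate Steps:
$\left(318337 + \left(w - 114\right) \left(-185\right)\right) - 293855 = \left(318337 + \left(150 - 114\right) \left(-185\right)\right) - 293855 = \left(318337 + 36 \left(-185\right)\right) - 293855 = \left(318337 - 6660\right) - 293855 = 311677 - 293855 = 17822$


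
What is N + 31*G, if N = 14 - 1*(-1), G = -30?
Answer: -915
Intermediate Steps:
N = 15 (N = 14 + 1 = 15)
N + 31*G = 15 + 31*(-30) = 15 - 930 = -915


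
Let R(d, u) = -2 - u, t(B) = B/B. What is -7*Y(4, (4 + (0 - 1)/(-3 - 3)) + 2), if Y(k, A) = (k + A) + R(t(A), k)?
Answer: -175/6 ≈ -29.167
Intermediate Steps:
t(B) = 1
Y(k, A) = -2 + A (Y(k, A) = (k + A) + (-2 - k) = (A + k) + (-2 - k) = -2 + A)
-7*Y(4, (4 + (0 - 1)/(-3 - 3)) + 2) = -7*(-2 + ((4 + (0 - 1)/(-3 - 3)) + 2)) = -7*(-2 + ((4 - 1/(-6)) + 2)) = -7*(-2 + ((4 - 1*(-1/6)) + 2)) = -7*(-2 + ((4 + 1/6) + 2)) = -7*(-2 + (25/6 + 2)) = -7*(-2 + 37/6) = -7*25/6 = -175/6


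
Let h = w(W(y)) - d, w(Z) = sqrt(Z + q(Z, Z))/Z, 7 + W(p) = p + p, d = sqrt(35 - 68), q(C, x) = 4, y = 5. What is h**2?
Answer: -290/9 - 2*I*sqrt(231)/3 ≈ -32.222 - 10.132*I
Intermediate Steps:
d = I*sqrt(33) (d = sqrt(-33) = I*sqrt(33) ≈ 5.7446*I)
W(p) = -7 + 2*p (W(p) = -7 + (p + p) = -7 + 2*p)
w(Z) = sqrt(4 + Z)/Z (w(Z) = sqrt(Z + 4)/Z = sqrt(4 + Z)/Z)
h = sqrt(7)/3 - I*sqrt(33) (h = sqrt(4 + (-7 + 2*5))/(-7 + 2*5) - I*sqrt(33) = sqrt(4 + (-7 + 10))/(-7 + 10) - I*sqrt(33) = sqrt(4 + 3)/3 - I*sqrt(33) = sqrt(7)/3 - I*sqrt(33) ≈ 0.88192 - 5.7446*I)
h**2 = (sqrt(7)/3 - I*sqrt(33))**2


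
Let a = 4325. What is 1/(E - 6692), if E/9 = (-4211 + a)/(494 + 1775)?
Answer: -2269/15183122 ≈ -0.00014944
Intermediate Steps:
E = 1026/2269 (E = 9*((-4211 + 4325)/(494 + 1775)) = 9*(114/2269) = 1026/2269 ≈ 0.45218)
1/(E - 6692) = 1/(1026/2269 - 6692) = 1/(-15183122/2269) = -2269/15183122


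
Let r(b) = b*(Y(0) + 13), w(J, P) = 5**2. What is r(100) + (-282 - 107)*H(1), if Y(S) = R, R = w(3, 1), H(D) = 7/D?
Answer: 1077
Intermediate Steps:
w(J, P) = 25
R = 25
Y(S) = 25
r(b) = 38*b (r(b) = b*(25 + 13) = b*38 = 38*b)
r(100) + (-282 - 107)*H(1) = 38*100 + (-282 - 107)*(7/1) = 3800 - 2723 = 1077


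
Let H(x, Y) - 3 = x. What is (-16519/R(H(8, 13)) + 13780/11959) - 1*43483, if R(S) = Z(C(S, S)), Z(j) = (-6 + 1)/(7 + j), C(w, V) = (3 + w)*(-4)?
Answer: -12279982414/59795 ≈ -2.0537e+5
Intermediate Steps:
C(w, V) = -12 - 4*w
Z(j) = -5/(7 + j)
H(x, Y) = 3 + x
R(S) = -5/(-5 - 4*S) (R(S) = -5/(7 + (-12 - 4*S)) = -5/(-5 - 4*S))
(-16519/R(H(8, 13)) + 13780/11959) - 1*43483 = (-(16519 + 66076*(3 + 8)/5) + 13780/11959) - 1*43483 = (-16519/(5/(5 + 4*11)) + 13780*(1/11959)) - 43483 = (-16519/(5/(5 + 44)) + 13780/11959) - 43483 = (-16519/(5/49) + 13780/11959) - 43483 = (-16519/(5*(1/49)) + 13780/11959) - 43483 = (-16519/5/49 + 13780/11959) - 43483 = (-16519*49/5 + 13780/11959) - 43483 = (-809431/5 + 13780/11959) - 43483 = -9679916429/59795 - 43483 = -12279982414/59795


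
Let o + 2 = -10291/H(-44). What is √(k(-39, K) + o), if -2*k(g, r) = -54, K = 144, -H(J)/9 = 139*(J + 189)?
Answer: √91607820730/60465 ≈ 5.0057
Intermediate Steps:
H(J) = -236439 - 1251*J (H(J) = -1251*(J + 189) = -1251*(189 + J) = -9*(26271 + 139*J) = -236439 - 1251*J)
k(g, r) = 27 (k(g, r) = -½*(-54) = 27)
o = -352499/181395 (o = -2 - 10291/(-236439 - 1251*(-44)) = -2 - 10291/(-236439 + 55044) = -2 - 10291/(-181395) = -2 - 10291*(-1/181395) = -2 + 10291/181395 = -352499/181395 ≈ -1.9433)
√(k(-39, K) + o) = √(27 - 352499/181395) = √(4545166/181395) = √91607820730/60465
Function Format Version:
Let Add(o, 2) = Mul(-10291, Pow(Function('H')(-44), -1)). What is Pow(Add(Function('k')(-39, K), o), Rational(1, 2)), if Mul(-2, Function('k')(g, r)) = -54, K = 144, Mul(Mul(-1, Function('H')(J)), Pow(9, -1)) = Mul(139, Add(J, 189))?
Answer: Mul(Rational(1, 60465), Pow(91607820730, Rational(1, 2))) ≈ 5.0057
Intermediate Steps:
Function('H')(J) = Add(-236439, Mul(-1251, J)) (Function('H')(J) = Mul(-9, Mul(139, Add(J, 189))) = Mul(-9, Mul(139, Add(189, J))) = Mul(-9, Add(26271, Mul(139, J))) = Add(-236439, Mul(-1251, J)))
Function('k')(g, r) = 27 (Function('k')(g, r) = Mul(Rational(-1, 2), -54) = 27)
o = Rational(-352499, 181395) (o = Add(-2, Mul(-10291, Pow(Add(-236439, Mul(-1251, -44)), -1))) = Add(-2, Mul(-10291, Pow(Add(-236439, 55044), -1))) = Add(-2, Mul(-10291, Pow(-181395, -1))) = Add(-2, Mul(-10291, Rational(-1, 181395))) = Add(-2, Rational(10291, 181395)) = Rational(-352499, 181395) ≈ -1.9433)
Pow(Add(Function('k')(-39, K), o), Rational(1, 2)) = Pow(Add(27, Rational(-352499, 181395)), Rational(1, 2)) = Pow(Rational(4545166, 181395), Rational(1, 2)) = Mul(Rational(1, 60465), Pow(91607820730, Rational(1, 2)))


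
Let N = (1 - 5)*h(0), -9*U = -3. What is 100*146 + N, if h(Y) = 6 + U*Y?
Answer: 14576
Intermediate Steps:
U = ⅓ (U = -⅑*(-3) = ⅓ ≈ 0.33333)
h(Y) = 6 + Y/3
N = -24 (N = (1 - 5)*(6 + (⅓)*0) = -4*(6 + 0) = -4*6 = -24)
100*146 + N = 100*146 - 24 = 14600 - 24 = 14576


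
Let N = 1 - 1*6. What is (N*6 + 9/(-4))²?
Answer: 16641/16 ≈ 1040.1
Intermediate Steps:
N = -5 (N = 1 - 6 = -5)
(N*6 + 9/(-4))² = (-5*6 + 9/(-4))² = (-30 + 9*(-¼))² = (-30 - 9/4)² = (-129/4)² = 16641/16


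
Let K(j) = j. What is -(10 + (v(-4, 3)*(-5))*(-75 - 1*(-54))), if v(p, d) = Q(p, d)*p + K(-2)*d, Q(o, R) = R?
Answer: 1880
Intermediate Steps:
v(p, d) = -2*d + d*p (v(p, d) = d*p - 2*d = -2*d + d*p)
-(10 + (v(-4, 3)*(-5))*(-75 - 1*(-54))) = -(10 + ((3*(-2 - 4))*(-5))*(-75 - 1*(-54))) = -(10 + ((3*(-6))*(-5))*(-75 + 54)) = -(10 - 18*(-5)*(-21)) = -(10 + 90*(-21)) = -(10 - 1890) = -1*(-1880) = 1880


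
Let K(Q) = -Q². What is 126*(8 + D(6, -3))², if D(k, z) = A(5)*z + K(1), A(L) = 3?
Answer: 504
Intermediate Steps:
D(k, z) = -1 + 3*z (D(k, z) = 3*z - 1*1² = 3*z - 1*1 = 3*z - 1 = -1 + 3*z)
126*(8 + D(6, -3))² = 126*(8 + (-1 + 3*(-3)))² = 126*(8 + (-1 - 9))² = 126*(8 - 10)² = 126*(-2)² = 126*4 = 504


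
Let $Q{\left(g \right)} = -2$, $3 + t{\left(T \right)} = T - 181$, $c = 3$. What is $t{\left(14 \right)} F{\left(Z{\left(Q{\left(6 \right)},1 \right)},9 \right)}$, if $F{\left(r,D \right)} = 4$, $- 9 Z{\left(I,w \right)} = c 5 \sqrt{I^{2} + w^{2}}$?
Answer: $-680$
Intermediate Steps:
$t{\left(T \right)} = -184 + T$ ($t{\left(T \right)} = -3 + \left(T - 181\right) = -3 + \left(-181 + T\right) = -184 + T$)
$Z{\left(I,w \right)} = - \frac{5 \sqrt{I^{2} + w^{2}}}{3}$ ($Z{\left(I,w \right)} = - \frac{3 \cdot 5 \sqrt{I^{2} + w^{2}}}{9} = - \frac{15 \sqrt{I^{2} + w^{2}}}{9} = - \frac{5 \sqrt{I^{2} + w^{2}}}{3}$)
$t{\left(14 \right)} F{\left(Z{\left(Q{\left(6 \right)},1 \right)},9 \right)} = \left(-184 + 14\right) 4 = \left(-170\right) 4 = -680$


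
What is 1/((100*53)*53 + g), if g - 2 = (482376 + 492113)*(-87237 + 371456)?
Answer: 1/276968569993 ≈ 3.6105e-12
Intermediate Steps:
g = 276968289093 (g = 2 + (482376 + 492113)*(-87237 + 371456) = 2 + 974489*284219 = 2 + 276968289091 = 276968289093)
1/((100*53)*53 + g) = 1/((100*53)*53 + 276968289093) = 1/(5300*53 + 276968289093) = 1/(280900 + 276968289093) = 1/276968569993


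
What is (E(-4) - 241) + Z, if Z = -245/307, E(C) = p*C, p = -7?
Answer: -65636/307 ≈ -213.80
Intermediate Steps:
E(C) = -7*C
Z = -245/307 (Z = -245*1/307 = -245/307 ≈ -0.79805)
(E(-4) - 241) + Z = (-7*(-4) - 241) - 245/307 = (28 - 241) - 245/307 = -213 - 245/307 = -65636/307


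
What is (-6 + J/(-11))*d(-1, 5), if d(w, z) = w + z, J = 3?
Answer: -276/11 ≈ -25.091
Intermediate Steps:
(-6 + J/(-11))*d(-1, 5) = (-6 + 3/(-11))*(-1 + 5) = (-6 + 3*(-1/11))*4 = (-6 - 3/11)*4 = -69/11*4 = -276/11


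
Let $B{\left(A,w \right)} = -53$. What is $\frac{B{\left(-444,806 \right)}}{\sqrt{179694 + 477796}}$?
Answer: $- \frac{53 \sqrt{657490}}{657490} \approx -0.065363$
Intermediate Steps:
$\frac{B{\left(-444,806 \right)}}{\sqrt{179694 + 477796}} = - \frac{53}{\sqrt{179694 + 477796}} = - \frac{53}{\sqrt{657490}} = - 53 \frac{\sqrt{657490}}{657490} = - \frac{53 \sqrt{657490}}{657490}$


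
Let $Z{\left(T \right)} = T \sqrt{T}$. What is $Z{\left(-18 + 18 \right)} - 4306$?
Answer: $-4306$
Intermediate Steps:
$Z{\left(T \right)} = T^{\frac{3}{2}}$
$Z{\left(-18 + 18 \right)} - 4306 = \left(-18 + 18\right)^{\frac{3}{2}} - 4306 = 0^{\frac{3}{2}} - 4306 = 0 - 4306 = -4306$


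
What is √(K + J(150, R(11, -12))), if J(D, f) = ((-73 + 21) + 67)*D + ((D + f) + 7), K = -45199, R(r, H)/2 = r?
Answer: I*√42770 ≈ 206.81*I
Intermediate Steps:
R(r, H) = 2*r
J(D, f) = 7 + f + 16*D (J(D, f) = (-52 + 67)*D + (7 + D + f) = 15*D + (7 + D + f) = 7 + f + 16*D)
√(K + J(150, R(11, -12))) = √(-45199 + (7 + 2*11 + 16*150)) = √(-45199 + (7 + 22 + 2400)) = √(-45199 + 2429) = √(-42770) = I*√42770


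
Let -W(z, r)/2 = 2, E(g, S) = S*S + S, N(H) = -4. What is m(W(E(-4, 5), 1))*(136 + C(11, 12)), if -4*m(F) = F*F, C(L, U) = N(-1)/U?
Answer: -1628/3 ≈ -542.67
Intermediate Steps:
E(g, S) = S + S² (E(g, S) = S² + S = S + S²)
C(L, U) = -4/U
W(z, r) = -4 (W(z, r) = -2*2 = -4)
m(F) = -F²/4 (m(F) = -F*F/4 = -F²/4)
m(W(E(-4, 5), 1))*(136 + C(11, 12)) = (-¼*(-4)²)*(136 - 4/12) = (-¼*16)*(136 - 4*1/12) = -4*(136 - ⅓) = -4*407/3 = -1628/3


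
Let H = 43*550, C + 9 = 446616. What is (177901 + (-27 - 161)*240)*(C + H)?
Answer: 62441194717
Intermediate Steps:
C = 446607 (C = -9 + 446616 = 446607)
H = 23650
(177901 + (-27 - 161)*240)*(C + H) = (177901 + (-27 - 161)*240)*(446607 + 23650) = (177901 - 188*240)*470257 = (177901 - 45120)*470257 = 132781*470257 = 62441194717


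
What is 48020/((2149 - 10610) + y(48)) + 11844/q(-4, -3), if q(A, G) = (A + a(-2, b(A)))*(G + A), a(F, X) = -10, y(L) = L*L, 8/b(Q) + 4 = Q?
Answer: 4872682/43099 ≈ 113.06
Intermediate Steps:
b(Q) = 8/(-4 + Q)
y(L) = L²
q(A, G) = (-10 + A)*(A + G) (q(A, G) = (A - 10)*(G + A) = (-10 + A)*(A + G))
48020/((2149 - 10610) + y(48)) + 11844/q(-4, -3) = 48020/((2149 - 10610) + 48²) + 11844/((-4)² - 10*(-4) - 10*(-3) - 4*(-3)) = 48020/(-8461 + 2304) + 11844/(16 + 40 + 30 + 12) = 48020/(-6157) + 11844/98 = 48020*(-1/6157) + 11844*(1/98) = -48020/6157 + 846/7 = 4872682/43099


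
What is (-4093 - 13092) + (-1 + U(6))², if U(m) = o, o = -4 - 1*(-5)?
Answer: -17185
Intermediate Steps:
o = 1 (o = -4 + 5 = 1)
U(m) = 1
(-4093 - 13092) + (-1 + U(6))² = (-4093 - 13092) + (-1 + 1)² = -17185 + 0² = -17185 + 0 = -17185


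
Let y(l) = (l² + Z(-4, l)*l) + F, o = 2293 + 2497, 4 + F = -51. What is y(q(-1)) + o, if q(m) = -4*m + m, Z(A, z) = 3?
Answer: 4753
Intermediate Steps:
q(m) = -3*m
F = -55 (F = -4 - 51 = -55)
o = 4790
y(l) = -55 + l² + 3*l (y(l) = (l² + 3*l) - 55 = -55 + l² + 3*l)
y(q(-1)) + o = (-55 + (-3*(-1))² + 3*(-3*(-1))) + 4790 = (-55 + 3² + 3*3) + 4790 = (-55 + 9 + 9) + 4790 = -37 + 4790 = 4753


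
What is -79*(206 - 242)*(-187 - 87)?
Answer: -779256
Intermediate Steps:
-79*(206 - 242)*(-187 - 87) = -(-2844)*(-274) = -79*9864 = -779256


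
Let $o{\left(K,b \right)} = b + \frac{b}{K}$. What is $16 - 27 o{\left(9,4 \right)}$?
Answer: $-104$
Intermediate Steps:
$16 - 27 o{\left(9,4 \right)} = 16 - 27 \left(4 + \frac{4}{9}\right) = 16 - 120 = -104$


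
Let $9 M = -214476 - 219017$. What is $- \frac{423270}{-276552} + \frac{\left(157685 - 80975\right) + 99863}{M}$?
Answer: $- \frac{14222220253}{6660186452} \approx -2.1354$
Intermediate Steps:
$M = - \frac{433493}{9}$ ($M = \frac{-214476 - 219017}{9} = \frac{1}{9} \left(-433493\right) = - \frac{433493}{9} \approx -48166.0$)
$- \frac{423270}{-276552} + \frac{\left(157685 - 80975\right) + 99863}{M} = - \frac{423270}{-276552} + \frac{\left(157685 - 80975\right) + 99863}{- \frac{433493}{9}} = \left(-423270\right) \left(- \frac{1}{276552}\right) + \left(76710 + 99863\right) \left(- \frac{9}{433493}\right) = \frac{23515}{15364} + 176573 \left(- \frac{9}{433493}\right) = \frac{23515}{15364} - \frac{1589157}{433493} = - \frac{14222220253}{6660186452}$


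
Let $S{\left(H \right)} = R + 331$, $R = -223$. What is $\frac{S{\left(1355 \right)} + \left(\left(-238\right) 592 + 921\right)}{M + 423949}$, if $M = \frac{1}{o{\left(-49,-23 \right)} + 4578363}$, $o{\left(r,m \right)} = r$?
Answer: $- \frac{91479292034}{277281663141} \approx -0.32991$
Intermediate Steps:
$M = \frac{1}{4578314}$ ($M = \frac{1}{-49 + 4578363} = \frac{1}{4578314} \approx 2.1842 \cdot 10^{-7}$)
$S{\left(H \right)} = 108$ ($S{\left(H \right)} = -223 + 331 = 108$)
$\frac{S{\left(1355 \right)} + \left(\left(-238\right) 592 + 921\right)}{M + 423949} = \frac{108 + \left(\left(-238\right) 592 + 921\right)}{\frac{1}{4578314} + 423949} = \frac{108 + \left(-140896 + 921\right)}{\frac{1940971641987}{4578314}} = \left(108 - 139975\right) \frac{4578314}{1940971641987} = \left(-139867\right) \frac{4578314}{1940971641987} = - \frac{91479292034}{277281663141}$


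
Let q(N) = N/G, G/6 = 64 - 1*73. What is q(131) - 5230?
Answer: -282551/54 ≈ -5232.4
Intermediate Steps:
G = -54 (G = 6*(64 - 1*73) = 6*(64 - 73) = 6*(-9) = -54)
q(N) = -N/54 (q(N) = N/(-54) = N*(-1/54) = -N/54)
q(131) - 5230 = -1/54*131 - 5230 = -131/54 - 5230 = -282551/54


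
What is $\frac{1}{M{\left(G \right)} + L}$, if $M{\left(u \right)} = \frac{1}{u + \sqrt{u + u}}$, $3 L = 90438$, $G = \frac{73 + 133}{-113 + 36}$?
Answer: $\frac{2235611498}{67394266048785} + \frac{154 i \sqrt{7931}}{67394266048785} \approx 3.3172 \cdot 10^{-5} + 2.035 \cdot 10^{-10} i$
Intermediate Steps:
$G = - \frac{206}{77}$ ($G = \frac{206}{-77} = 206 \left(- \frac{1}{77}\right) = - \frac{206}{77} \approx -2.6753$)
$L = 30146$ ($L = \frac{1}{3} \cdot 90438 = 30146$)
$M{\left(u \right)} = \frac{1}{u + \sqrt{2} \sqrt{u}}$ ($M{\left(u \right)} = \frac{1}{u + \sqrt{2 u}} = \frac{1}{u + \sqrt{2} \sqrt{u}}$)
$\frac{1}{M{\left(G \right)} + L} = \frac{1}{\frac{1}{- \frac{206}{77} + \sqrt{2} \sqrt{- \frac{206}{77}}} + 30146} = \frac{1}{\frac{1}{- \frac{206}{77} + \sqrt{2} \frac{i \sqrt{15862}}{77}} + 30146} = \frac{1}{\frac{1}{- \frac{206}{77} + \frac{2 i \sqrt{7931}}{77}} + 30146} = \frac{1}{30146 + \frac{1}{- \frac{206}{77} + \frac{2 i \sqrt{7931}}{77}}}$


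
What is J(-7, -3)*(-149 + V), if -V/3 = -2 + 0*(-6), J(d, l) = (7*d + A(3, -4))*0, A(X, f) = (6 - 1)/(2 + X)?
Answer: 0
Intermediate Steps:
A(X, f) = 5/(2 + X)
J(d, l) = 0 (J(d, l) = (7*d + 5/(2 + 3))*0 = (7*d + 5/5)*0 = (7*d + 5*(⅕))*0 = (7*d + 1)*0 = (1 + 7*d)*0 = 0)
V = 6 (V = -3*(-2 + 0*(-6)) = -3*(-2 + 0) = -3*(-2) = 6)
J(-7, -3)*(-149 + V) = 0*(-149 + 6) = 0*(-143) = 0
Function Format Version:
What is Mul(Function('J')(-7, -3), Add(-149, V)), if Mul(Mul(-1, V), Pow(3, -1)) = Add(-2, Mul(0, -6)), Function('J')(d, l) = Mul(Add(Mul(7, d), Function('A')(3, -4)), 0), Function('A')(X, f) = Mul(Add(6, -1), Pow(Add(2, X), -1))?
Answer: 0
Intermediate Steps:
Function('A')(X, f) = Mul(5, Pow(Add(2, X), -1))
Function('J')(d, l) = 0 (Function('J')(d, l) = Mul(Add(Mul(7, d), Mul(5, Pow(Add(2, 3), -1))), 0) = Mul(Add(Mul(7, d), Mul(5, Pow(5, -1))), 0) = Mul(Add(Mul(7, d), Mul(5, Rational(1, 5))), 0) = Mul(Add(Mul(7, d), 1), 0) = Mul(Add(1, Mul(7, d)), 0) = 0)
V = 6 (V = Mul(-3, Add(-2, Mul(0, -6))) = Mul(-3, Add(-2, 0)) = Mul(-3, -2) = 6)
Mul(Function('J')(-7, -3), Add(-149, V)) = Mul(0, Add(-149, 6)) = Mul(0, -143) = 0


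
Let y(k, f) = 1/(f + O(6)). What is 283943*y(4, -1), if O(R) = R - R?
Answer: -283943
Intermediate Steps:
O(R) = 0
y(k, f) = 1/f (y(k, f) = 1/(f + 0) = 1/f)
283943*y(4, -1) = 283943/(-1) = 283943*(-1) = -283943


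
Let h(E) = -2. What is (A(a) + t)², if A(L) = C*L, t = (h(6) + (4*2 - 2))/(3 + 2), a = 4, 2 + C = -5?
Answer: 18496/25 ≈ 739.84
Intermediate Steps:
C = -7 (C = -2 - 5 = -7)
t = ⅘ (t = (-2 + (4*2 - 2))/(3 + 2) = (-2 + (8 - 2))/5 = (-2 + 6)*(⅕) = 4*(⅕) = ⅘ ≈ 0.80000)
A(L) = -7*L
(A(a) + t)² = (-7*4 + ⅘)² = (-28 + ⅘)² = (-136/5)² = 18496/25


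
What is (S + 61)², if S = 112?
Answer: 29929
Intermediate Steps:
(S + 61)² = (112 + 61)² = 173² = 29929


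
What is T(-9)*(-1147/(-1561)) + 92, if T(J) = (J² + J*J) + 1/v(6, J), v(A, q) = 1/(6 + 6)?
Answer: 343190/1561 ≈ 219.85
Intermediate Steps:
v(A, q) = 1/12
T(J) = 12 + 2*J² (T(J) = (J² + J*J) + 1/(1/12) = (J² + J²) + 12 = 2*J² + 12 = 12 + 2*J²)
T(-9)*(-1147/(-1561)) + 92 = (12 + 2*(-9)²)*(-1147/(-1561)) + 92 = (12 + 2*81)*(-1147*(-1/1561)) + 92 = (12 + 162)*(1147/1561) + 92 = 174*(1147/1561) + 92 = 199578/1561 + 92 = 343190/1561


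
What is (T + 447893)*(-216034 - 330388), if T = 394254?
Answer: -460167648034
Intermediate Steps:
(T + 447893)*(-216034 - 330388) = (394254 + 447893)*(-216034 - 330388) = 842147*(-546422) = -460167648034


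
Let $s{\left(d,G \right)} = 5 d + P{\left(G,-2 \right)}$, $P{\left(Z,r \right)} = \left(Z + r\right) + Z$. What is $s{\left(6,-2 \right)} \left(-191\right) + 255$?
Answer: $-4329$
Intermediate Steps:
$P{\left(Z,r \right)} = r + 2 Z$
$s{\left(d,G \right)} = -2 + 2 G + 5 d$ ($s{\left(d,G \right)} = 5 d + \left(-2 + 2 G\right) = -2 + 2 G + 5 d$)
$s{\left(6,-2 \right)} \left(-191\right) + 255 = \left(-2 + 2 \left(-2\right) + 5 \cdot 6\right) \left(-191\right) + 255 = \left(-2 - 4 + 30\right) \left(-191\right) + 255 = 24 \left(-191\right) + 255 = -4584 + 255 = -4329$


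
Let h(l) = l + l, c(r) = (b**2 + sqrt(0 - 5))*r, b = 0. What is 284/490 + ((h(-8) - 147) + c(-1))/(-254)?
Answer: 76003/62230 + I*sqrt(5)/254 ≈ 1.2213 + 0.0088034*I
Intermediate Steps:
c(r) = I*r*sqrt(5) (c(r) = (0**2 + sqrt(0 - 5))*r = (0 + sqrt(-5))*r = (0 + I*sqrt(5))*r = (I*sqrt(5))*r = I*r*sqrt(5))
h(l) = 2*l
284/490 + ((h(-8) - 147) + c(-1))/(-254) = 284/490 + ((2*(-8) - 147) + I*(-1)*sqrt(5))/(-254) = 284*(1/490) + ((-16 - 147) - I*sqrt(5))*(-1/254) = 142/245 + (-163 - I*sqrt(5))*(-1/254) = 142/245 + (163/254 + I*sqrt(5)/254) = 76003/62230 + I*sqrt(5)/254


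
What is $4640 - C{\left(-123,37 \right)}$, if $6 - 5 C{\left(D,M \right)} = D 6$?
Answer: $\frac{22456}{5} \approx 4491.2$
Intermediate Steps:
$C{\left(D,M \right)} = \frac{6}{5} - \frac{6 D}{5}$ ($C{\left(D,M \right)} = \frac{6}{5} - \frac{D 6}{5} = \frac{6}{5} - \frac{6 D}{5}$)
$4640 - C{\left(-123,37 \right)} = 4640 - \left(\frac{6}{5} - - \frac{738}{5}\right) = 4640 - \left(\frac{6}{5} + \frac{738}{5}\right) = 4640 - \frac{744}{5} = \frac{22456}{5}$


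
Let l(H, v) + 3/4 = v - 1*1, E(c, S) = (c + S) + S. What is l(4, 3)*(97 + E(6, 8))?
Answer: 595/4 ≈ 148.75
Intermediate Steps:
E(c, S) = c + 2*S (E(c, S) = (S + c) + S = c + 2*S)
l(H, v) = -7/4 + v (l(H, v) = -¾ + (v - 1*1) = -¾ + (v - 1) = -¾ + (-1 + v) = -7/4 + v)
l(4, 3)*(97 + E(6, 8)) = (-7/4 + 3)*(97 + (6 + 2*8)) = 5*(97 + (6 + 16))/4 = 5*(97 + 22)/4 = (5/4)*119 = 595/4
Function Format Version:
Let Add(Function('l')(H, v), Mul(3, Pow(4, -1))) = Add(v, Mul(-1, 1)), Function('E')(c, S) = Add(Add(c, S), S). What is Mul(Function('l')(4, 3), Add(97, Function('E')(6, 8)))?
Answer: Rational(595, 4) ≈ 148.75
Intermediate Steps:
Function('E')(c, S) = Add(c, Mul(2, S)) (Function('E')(c, S) = Add(Add(S, c), S) = Add(c, Mul(2, S)))
Function('l')(H, v) = Add(Rational(-7, 4), v) (Function('l')(H, v) = Add(Rational(-3, 4), Add(v, Mul(-1, 1))) = Add(Rational(-3, 4), Add(v, -1)) = Add(Rational(-3, 4), Add(-1, v)) = Add(Rational(-7, 4), v))
Mul(Function('l')(4, 3), Add(97, Function('E')(6, 8))) = Mul(Add(Rational(-7, 4), 3), Add(97, Add(6, Mul(2, 8)))) = Mul(Rational(5, 4), Add(97, Add(6, 16))) = Mul(Rational(5, 4), Add(97, 22)) = Mul(Rational(5, 4), 119) = Rational(595, 4)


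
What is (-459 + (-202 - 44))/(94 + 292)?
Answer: -705/386 ≈ -1.8264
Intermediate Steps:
(-459 + (-202 - 44))/(94 + 292) = (-459 - 246)/386 = -705*1/386 = -705/386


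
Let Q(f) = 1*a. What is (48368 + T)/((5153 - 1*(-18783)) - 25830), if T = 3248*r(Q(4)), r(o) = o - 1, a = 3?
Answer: -27432/947 ≈ -28.967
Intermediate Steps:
Q(f) = 3 (Q(f) = 1*3 = 3)
r(o) = -1 + o
T = 6496 (T = 3248*(-1 + 3) = 3248*2 = 6496)
(48368 + T)/((5153 - 1*(-18783)) - 25830) = (48368 + 6496)/((5153 - 1*(-18783)) - 25830) = 54864/((5153 + 18783) - 25830) = 54864/(23936 - 25830) = 54864/(-1894) = 54864*(-1/1894) = -27432/947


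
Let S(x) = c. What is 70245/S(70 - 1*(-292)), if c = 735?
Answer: 669/7 ≈ 95.571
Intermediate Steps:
S(x) = 735
70245/S(70 - 1*(-292)) = 70245/735 = 70245*(1/735) = 669/7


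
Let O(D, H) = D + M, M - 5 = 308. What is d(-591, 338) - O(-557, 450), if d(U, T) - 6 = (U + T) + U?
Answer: -594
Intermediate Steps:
M = 313 (M = 5 + 308 = 313)
O(D, H) = 313 + D (O(D, H) = D + 313 = 313 + D)
d(U, T) = 6 + T + 2*U (d(U, T) = 6 + ((U + T) + U) = 6 + ((T + U) + U) = 6 + (T + 2*U) = 6 + T + 2*U)
d(-591, 338) - O(-557, 450) = (6 + 338 + 2*(-591)) - (313 - 557) = (6 + 338 - 1182) - 1*(-244) = -838 + 244 = -594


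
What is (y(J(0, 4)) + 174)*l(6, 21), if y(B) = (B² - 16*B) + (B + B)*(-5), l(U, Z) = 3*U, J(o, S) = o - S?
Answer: 5292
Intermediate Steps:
y(B) = B² - 26*B (y(B) = (B² - 16*B) + (2*B)*(-5) = (B² - 16*B) - 10*B = B² - 26*B)
(y(J(0, 4)) + 174)*l(6, 21) = ((0 - 1*4)*(-26 + (0 - 1*4)) + 174)*(3*6) = ((0 - 4)*(-26 + (0 - 4)) + 174)*18 = (-4*(-26 - 4) + 174)*18 = (-4*(-30) + 174)*18 = (120 + 174)*18 = 294*18 = 5292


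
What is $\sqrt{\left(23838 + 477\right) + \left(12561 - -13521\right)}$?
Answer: $\sqrt{50397} \approx 224.49$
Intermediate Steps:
$\sqrt{\left(23838 + 477\right) + \left(12561 - -13521\right)} = \sqrt{24315 + \left(12561 + 13521\right)} = \sqrt{24315 + 26082} = \sqrt{50397}$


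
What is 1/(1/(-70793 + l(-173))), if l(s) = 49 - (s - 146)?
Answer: -70425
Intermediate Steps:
l(s) = 195 - s (l(s) = 49 - (-146 + s) = 49 + (146 - s) = 195 - s)
1/(1/(-70793 + l(-173))) = 1/(1/(-70793 + (195 - 1*(-173)))) = 1/(1/(-70793 + (195 + 173))) = 1/(1/(-70793 + 368)) = 1/(1/(-70425)) = 1/(-1/70425) = -70425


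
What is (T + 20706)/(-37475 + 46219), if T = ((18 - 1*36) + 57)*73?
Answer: 23553/8744 ≈ 2.6936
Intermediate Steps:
T = 2847 (T = ((18 - 36) + 57)*73 = (-18 + 57)*73 = 39*73 = 2847)
(T + 20706)/(-37475 + 46219) = (2847 + 20706)/(-37475 + 46219) = 23553/8744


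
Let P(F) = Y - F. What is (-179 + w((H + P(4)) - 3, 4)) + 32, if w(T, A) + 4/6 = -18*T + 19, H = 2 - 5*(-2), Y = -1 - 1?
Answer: -548/3 ≈ -182.67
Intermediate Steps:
Y = -2
P(F) = -2 - F
H = 12 (H = 2 + 10 = 12)
w(T, A) = 55/3 - 18*T (w(T, A) = -⅔ + (-18*T + 19) = -⅔ + (19 - 18*T) = 55/3 - 18*T)
(-179 + w((H + P(4)) - 3, 4)) + 32 = (-179 + (55/3 - 18*((12 + (-2 - 1*4)) - 3))) + 32 = (-179 + (55/3 - 18*((12 + (-2 - 4)) - 3))) + 32 = (-179 + (55/3 - 18*((12 - 6) - 3))) + 32 = (-179 + (55/3 - 18*(6 - 3))) + 32 = (-179 + (55/3 - 18*3)) + 32 = (-179 + (55/3 - 54)) + 32 = (-179 - 107/3) + 32 = -644/3 + 32 = -548/3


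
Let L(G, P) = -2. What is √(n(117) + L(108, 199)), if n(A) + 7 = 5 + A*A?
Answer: √13685 ≈ 116.98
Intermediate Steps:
n(A) = -2 + A² (n(A) = -7 + (5 + A*A) = -7 + (5 + A²) = -2 + A²)
√(n(117) + L(108, 199)) = √((-2 + 117²) - 2) = √((-2 + 13689) - 2) = √(13687 - 2) = √13685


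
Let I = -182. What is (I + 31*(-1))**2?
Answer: 45369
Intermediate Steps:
(I + 31*(-1))**2 = (-182 + 31*(-1))**2 = (-182 - 31)**2 = (-213)**2 = 45369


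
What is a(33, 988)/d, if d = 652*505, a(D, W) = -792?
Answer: -198/82315 ≈ -0.0024054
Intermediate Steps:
d = 329260
a(33, 988)/d = -792/329260 = -792*1/329260 = -198/82315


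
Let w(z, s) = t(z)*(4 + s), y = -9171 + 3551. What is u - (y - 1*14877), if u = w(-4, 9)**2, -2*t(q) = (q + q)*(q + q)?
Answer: 193553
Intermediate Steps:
y = -5620
t(q) = -2*q**2 (t(q) = -(q + q)*(q + q)/2 = -2*q*2*q/2 = -2*q**2)
w(z, s) = -2*z**2*(4 + s) (w(z, s) = (-2*z**2)*(4 + s) = -2*z**2*(4 + s))
u = 173056 (u = (2*(-4)**2*(-4 - 1*9))**2 = (2*16*(-4 - 9))**2 = (2*16*(-13))**2 = (-416)**2 = 173056)
u - (y - 1*14877) = 173056 - (-5620 - 1*14877) = 173056 - (-5620 - 14877) = 173056 - 1*(-20497) = 173056 + 20497 = 193553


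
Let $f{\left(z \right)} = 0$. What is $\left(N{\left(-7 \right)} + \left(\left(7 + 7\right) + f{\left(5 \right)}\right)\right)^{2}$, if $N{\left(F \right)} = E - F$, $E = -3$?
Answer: $324$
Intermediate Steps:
$N{\left(F \right)} = -3 - F$
$\left(N{\left(-7 \right)} + \left(\left(7 + 7\right) + f{\left(5 \right)}\right)\right)^{2} = \left(\left(-3 - -7\right) + \left(\left(7 + 7\right) + 0\right)\right)^{2} = \left(\left(-3 + 7\right) + \left(14 + 0\right)\right)^{2} = \left(4 + 14\right)^{2} = 18^{2} = 324$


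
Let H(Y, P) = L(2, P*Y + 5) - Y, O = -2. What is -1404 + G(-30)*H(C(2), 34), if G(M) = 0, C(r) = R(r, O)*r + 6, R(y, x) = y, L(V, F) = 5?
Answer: -1404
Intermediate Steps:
C(r) = 6 + r² (C(r) = r*r + 6 = r² + 6 = 6 + r²)
H(Y, P) = 5 - Y
-1404 + G(-30)*H(C(2), 34) = -1404 + 0*(5 - (6 + 2²)) = -1404 + 0*(5 - (6 + 4)) = -1404 + 0*(5 - 1*10) = -1404 + 0*(5 - 10) = -1404 + 0*(-5) = -1404 + 0 = -1404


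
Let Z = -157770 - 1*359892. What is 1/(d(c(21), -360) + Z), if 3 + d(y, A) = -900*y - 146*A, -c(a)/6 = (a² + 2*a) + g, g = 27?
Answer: 1/2288895 ≈ 4.3689e-7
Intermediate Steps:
c(a) = -162 - 12*a - 6*a² (c(a) = -6*((a² + 2*a) + 27) = -6*(27 + a² + 2*a) = -162 - 12*a - 6*a²)
d(y, A) = -3 - 900*y - 146*A (d(y, A) = -3 + (-900*y - 146*A) = -3 - 900*y - 146*A)
Z = -517662 (Z = -157770 - 359892 = -517662)
1/(d(c(21), -360) + Z) = 1/((-3 - 900*(-162 - 12*21 - 6*21²) - 146*(-360)) - 517662) = 1/((-3 - 900*(-162 - 252 - 6*441) + 52560) - 517662) = 1/((-3 - 900*(-162 - 252 - 2646) + 52560) - 517662) = 1/((-3 - 900*(-3060) + 52560) - 517662) = 1/((-3 + 2754000 + 52560) - 517662) = 1/(2806557 - 517662) = 1/2288895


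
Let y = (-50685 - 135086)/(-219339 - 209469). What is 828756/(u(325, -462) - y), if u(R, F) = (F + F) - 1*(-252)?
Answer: -355377202848/288344747 ≈ -1232.5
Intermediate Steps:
u(R, F) = 252 + 2*F (u(R, F) = 2*F + 252 = 252 + 2*F)
y = 185771/428808 (y = -185771/(-428808) = -185771*(-1/428808) = 185771/428808 ≈ 0.43323)
828756/(u(325, -462) - y) = 828756/((252 + 2*(-462)) - 1*185771/428808) = 828756/((252 - 924) - 185771/428808) = 828756/(-672 - 185771/428808) = 828756/(-288344747/428808) = 828756*(-428808/288344747) = -355377202848/288344747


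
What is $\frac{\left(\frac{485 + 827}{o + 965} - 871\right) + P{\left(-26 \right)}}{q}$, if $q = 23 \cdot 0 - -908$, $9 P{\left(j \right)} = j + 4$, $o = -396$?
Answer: $- \frac{4461101}{4649868} \approx -0.9594$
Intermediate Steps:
$P{\left(j \right)} = \frac{4}{9} + \frac{j}{9}$ ($P{\left(j \right)} = \frac{j + 4}{9} = \frac{4 + j}{9} = \frac{4}{9} + \frac{j}{9}$)
$q = 908$ ($q = 0 + 908 = 908$)
$\frac{\left(\frac{485 + 827}{o + 965} - 871\right) + P{\left(-26 \right)}}{q} = \frac{\left(\frac{485 + 827}{-396 + 965} - 871\right) + \left(\frac{4}{9} + \frac{1}{9} \left(-26\right)\right)}{908} = \left(\left(\frac{1312}{569} - 871\right) + \left(\frac{4}{9} - \frac{26}{9}\right)\right) \frac{1}{908} = \left(\left(1312 \cdot \frac{1}{569} - 871\right) - \frac{22}{9}\right) \frac{1}{908} = \left(\left(\frac{1312}{569} - 871\right) - \frac{22}{9}\right) \frac{1}{908} = \left(- \frac{494287}{569} - \frac{22}{9}\right) \frac{1}{908} = \left(- \frac{4461101}{5121}\right) \frac{1}{908} = - \frac{4461101}{4649868}$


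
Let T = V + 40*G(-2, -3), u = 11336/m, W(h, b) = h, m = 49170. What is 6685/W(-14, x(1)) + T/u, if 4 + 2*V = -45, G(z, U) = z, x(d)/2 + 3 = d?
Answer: -10551205/11336 ≈ -930.77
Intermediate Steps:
x(d) = -6 + 2*d
V = -49/2 (V = -2 + (½)*(-45) = -2 - 45/2 = -49/2 ≈ -24.500)
u = 5668/24585 (u = 11336/49170 = 11336*(1/49170) = 5668/24585 ≈ 0.23055)
T = -209/2 (T = -49/2 + 40*(-2) = -49/2 - 80 = -209/2 ≈ -104.50)
6685/W(-14, x(1)) + T/u = 6685/(-14) - 209/(2*5668/24585) = 6685*(-1/14) - 209/2*24585/5668 = -955/2 - 5138265/11336 = -10551205/11336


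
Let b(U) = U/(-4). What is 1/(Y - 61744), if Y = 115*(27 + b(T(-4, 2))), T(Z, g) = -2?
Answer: -2/117163 ≈ -1.7070e-5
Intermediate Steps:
b(U) = -U/4 (b(U) = U*(-1/4) = -U/4)
Y = 6325/2 (Y = 115*(27 - 1/4*(-2)) = 115*(27 + 1/2) = 115*(55/2) = 6325/2 ≈ 3162.5)
1/(Y - 61744) = 1/(6325/2 - 61744) = 1/(-117163/2) = -2/117163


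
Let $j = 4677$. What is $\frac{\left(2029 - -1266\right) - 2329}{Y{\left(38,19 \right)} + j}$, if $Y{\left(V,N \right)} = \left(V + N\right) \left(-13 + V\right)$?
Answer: $\frac{161}{1017} \approx 0.15831$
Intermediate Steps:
$Y{\left(V,N \right)} = \left(-13 + V\right) \left(N + V\right)$ ($Y{\left(V,N \right)} = \left(N + V\right) \left(-13 + V\right) = \left(-13 + V\right) \left(N + V\right)$)
$\frac{\left(2029 - -1266\right) - 2329}{Y{\left(38,19 \right)} + j} = \frac{\left(2029 - -1266\right) - 2329}{\left(38^{2} - 247 - 494 + 19 \cdot 38\right) + 4677} = \frac{\left(2029 + 1266\right) - 2329}{\left(1444 - 247 - 494 + 722\right) + 4677} = \frac{3295 - 2329}{1425 + 4677} = \frac{966}{6102} = 966 \cdot \frac{1}{6102} = \frac{161}{1017}$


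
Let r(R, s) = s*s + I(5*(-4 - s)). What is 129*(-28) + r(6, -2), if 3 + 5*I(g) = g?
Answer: -18053/5 ≈ -3610.6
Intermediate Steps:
I(g) = -⅗ + g/5
r(R, s) = -23/5 + s² - s (r(R, s) = s*s + (-⅗ + (5*(-4 - s))/5) = s² + (-⅗ + (-20 - 5*s)/5) = s² + (-⅗ + (-4 - s)) = s² + (-23/5 - s) = -23/5 + s² - s)
129*(-28) + r(6, -2) = 129*(-28) + (-23/5 + (-2)² - 1*(-2)) = -3612 + (-23/5 + 4 + 2) = -3612 + 7/5 = -18053/5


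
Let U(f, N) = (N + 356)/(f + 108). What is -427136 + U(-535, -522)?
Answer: -182386906/427 ≈ -4.2714e+5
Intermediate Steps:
U(f, N) = (356 + N)/(108 + f)
-427136 + U(-535, -522) = -427136 + (356 - 522)/(108 - 535) = -427136 - 166/(-427) = -427136 - 1/427*(-166) = -427136 + 166/427 = -182386906/427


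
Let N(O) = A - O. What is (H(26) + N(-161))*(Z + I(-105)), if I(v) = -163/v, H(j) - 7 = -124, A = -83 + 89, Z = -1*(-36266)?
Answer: 38080930/21 ≈ 1.8134e+6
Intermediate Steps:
Z = 36266
A = 6
H(j) = -117 (H(j) = 7 - 124 = -117)
N(O) = 6 - O
(H(26) + N(-161))*(Z + I(-105)) = (-117 + (6 - 1*(-161)))*(36266 - 163/(-105)) = (-117 + (6 + 161))*(36266 - 163*(-1/105)) = (-117 + 167)*(36266 + 163/105) = 50*(3808093/105) = 38080930/21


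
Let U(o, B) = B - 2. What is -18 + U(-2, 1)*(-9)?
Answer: -9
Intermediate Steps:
U(o, B) = -2 + B
-18 + U(-2, 1)*(-9) = -18 + (-2 + 1)*(-9) = -18 - 1*(-9) = -18 + 9 = -9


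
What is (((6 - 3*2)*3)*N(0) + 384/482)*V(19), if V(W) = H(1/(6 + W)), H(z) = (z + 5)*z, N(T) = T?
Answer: 24192/150625 ≈ 0.16061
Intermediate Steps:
H(z) = z*(5 + z) (H(z) = (5 + z)*z = z*(5 + z))
V(W) = (5 + 1/(6 + W))/(6 + W)
(((6 - 3*2)*3)*N(0) + 384/482)*V(19) = (((6 - 3*2)*3)*0 + 384/482)*((31 + 5*19)/(6 + 19)²) = (((6 - 6)*3)*0 + 384*(1/482))*((31 + 95)/25²) = ((0*3)*0 + 192/241)*((1/625)*126) = (0*0 + 192/241)*(126/625) = (0 + 192/241)*(126/625) = (192/241)*(126/625) = 24192/150625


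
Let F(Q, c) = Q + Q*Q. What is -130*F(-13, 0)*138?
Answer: -2798640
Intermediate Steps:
F(Q, c) = Q + Q²
-130*F(-13, 0)*138 = -(-1690)*(1 - 13)*138 = -(-1690)*(-12)*138 = -130*156*138 = -20280*138 = -2798640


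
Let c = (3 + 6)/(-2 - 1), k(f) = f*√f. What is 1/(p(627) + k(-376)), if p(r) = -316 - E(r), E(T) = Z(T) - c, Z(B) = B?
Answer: I/(2*(-473*I + 376*√94)) ≈ -1.7502e-5 + 0.00013489*I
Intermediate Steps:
k(f) = f^(3/2)
c = -3 (c = 9/(-3) = 9*(-⅓) = -3)
E(T) = 3 + T (E(T) = T - 1*(-3) = T + 3 = 3 + T)
p(r) = -319 - r (p(r) = -316 - (3 + r) = -316 + (-3 - r) = -319 - r)
1/(p(627) + k(-376)) = 1/((-319 - 1*627) + (-376)^(3/2)) = 1/((-319 - 627) - 752*I*√94) = 1/(-946 - 752*I*√94)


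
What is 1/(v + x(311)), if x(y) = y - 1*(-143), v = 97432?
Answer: 1/97886 ≈ 1.0216e-5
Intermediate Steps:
x(y) = 143 + y (x(y) = y + 143 = 143 + y)
1/(v + x(311)) = 1/(97432 + (143 + 311)) = 1/(97432 + 454) = 1/97886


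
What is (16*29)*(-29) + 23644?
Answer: 10188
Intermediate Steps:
(16*29)*(-29) + 23644 = 464*(-29) + 23644 = -13456 + 23644 = 10188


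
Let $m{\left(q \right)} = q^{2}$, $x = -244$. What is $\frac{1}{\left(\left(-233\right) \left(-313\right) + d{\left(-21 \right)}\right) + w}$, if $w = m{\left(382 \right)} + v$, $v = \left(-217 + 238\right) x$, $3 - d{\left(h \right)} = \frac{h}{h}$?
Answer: $\frac{1}{213731} \approx 4.6788 \cdot 10^{-6}$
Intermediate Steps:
$d{\left(h \right)} = 2$ ($d{\left(h \right)} = 3 - \frac{h}{h} = 3 - 1 = 2$)
$v = -5124$ ($v = \left(-217 + 238\right) \left(-244\right) = 21 \left(-244\right) = -5124$)
$w = 140800$ ($w = 382^{2} - 5124 = 145924 - 5124 = 140800$)
$\frac{1}{\left(\left(-233\right) \left(-313\right) + d{\left(-21 \right)}\right) + w} = \frac{1}{\left(\left(-233\right) \left(-313\right) + 2\right) + 140800} = \frac{1}{\left(72929 + 2\right) + 140800} = \frac{1}{72931 + 140800} = \frac{1}{213731}$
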